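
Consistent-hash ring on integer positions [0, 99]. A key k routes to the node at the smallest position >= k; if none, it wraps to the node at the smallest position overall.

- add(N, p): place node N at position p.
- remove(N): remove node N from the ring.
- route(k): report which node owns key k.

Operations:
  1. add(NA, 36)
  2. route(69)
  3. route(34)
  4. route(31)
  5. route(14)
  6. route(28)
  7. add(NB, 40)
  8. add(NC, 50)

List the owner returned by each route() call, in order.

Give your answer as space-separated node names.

Op 1: add NA@36 -> ring=[36:NA]
Op 2: route key 69: none >= 69, wrap to smallest pos 36 -> NA
Op 3: route key 34: smallest pos >= 34 is 36 -> NA
Op 4: route key 31: smallest pos >= 31 is 36 -> NA
Op 5: route key 14: smallest pos >= 14 is 36 -> NA
Op 6: route key 28: smallest pos >= 28 is 36 -> NA
Op 7: add NB@40 -> ring=[36:NA,40:NB]
Op 8: add NC@50 -> ring=[36:NA,40:NB,50:NC]

Answer: NA NA NA NA NA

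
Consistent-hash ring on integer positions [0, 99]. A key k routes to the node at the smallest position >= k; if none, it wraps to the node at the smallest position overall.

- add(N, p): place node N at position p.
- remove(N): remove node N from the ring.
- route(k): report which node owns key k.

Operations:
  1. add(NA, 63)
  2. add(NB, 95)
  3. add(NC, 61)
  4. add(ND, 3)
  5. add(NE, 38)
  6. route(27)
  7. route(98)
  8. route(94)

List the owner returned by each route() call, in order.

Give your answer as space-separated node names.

Answer: NE ND NB

Derivation:
Op 1: add NA@63 -> ring=[63:NA]
Op 2: add NB@95 -> ring=[63:NA,95:NB]
Op 3: add NC@61 -> ring=[61:NC,63:NA,95:NB]
Op 4: add ND@3 -> ring=[3:ND,61:NC,63:NA,95:NB]
Op 5: add NE@38 -> ring=[3:ND,38:NE,61:NC,63:NA,95:NB]
Op 6: route key 27: smallest pos >= 27 is 38 -> NE
Op 7: route key 98: none >= 98, wrap to smallest pos 3 -> ND
Op 8: route key 94: smallest pos >= 94 is 95 -> NB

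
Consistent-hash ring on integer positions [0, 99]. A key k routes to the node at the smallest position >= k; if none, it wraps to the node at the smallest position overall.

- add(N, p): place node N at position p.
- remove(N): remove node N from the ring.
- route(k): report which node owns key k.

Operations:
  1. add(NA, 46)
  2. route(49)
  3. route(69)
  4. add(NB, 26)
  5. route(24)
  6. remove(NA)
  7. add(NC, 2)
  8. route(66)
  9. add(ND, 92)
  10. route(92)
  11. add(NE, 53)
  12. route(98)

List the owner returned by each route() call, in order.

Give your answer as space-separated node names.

Op 1: add NA@46 -> ring=[46:NA]
Op 2: route key 49: none >= 49, wrap to smallest pos 46 -> NA
Op 3: route key 69: none >= 69, wrap to smallest pos 46 -> NA
Op 4: add NB@26 -> ring=[26:NB,46:NA]
Op 5: route key 24: smallest pos >= 24 is 26 -> NB
Op 6: remove NA -> ring=[26:NB]
Op 7: add NC@2 -> ring=[2:NC,26:NB]
Op 8: route key 66: none >= 66, wrap to smallest pos 2 -> NC
Op 9: add ND@92 -> ring=[2:NC,26:NB,92:ND]
Op 10: route key 92: smallest pos >= 92 is 92 -> ND
Op 11: add NE@53 -> ring=[2:NC,26:NB,53:NE,92:ND]
Op 12: route key 98: none >= 98, wrap to smallest pos 2 -> NC

Answer: NA NA NB NC ND NC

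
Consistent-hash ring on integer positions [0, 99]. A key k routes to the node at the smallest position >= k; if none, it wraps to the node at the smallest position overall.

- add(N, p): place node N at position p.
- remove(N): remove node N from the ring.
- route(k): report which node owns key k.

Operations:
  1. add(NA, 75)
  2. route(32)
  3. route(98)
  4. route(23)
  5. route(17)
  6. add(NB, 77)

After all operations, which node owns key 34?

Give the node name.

Op 1: add NA@75 -> ring=[75:NA]
Op 2: route key 32: smallest pos >= 32 is 75 -> NA
Op 3: route key 98: none >= 98, wrap to smallest pos 75 -> NA
Op 4: route key 23: smallest pos >= 23 is 75 -> NA
Op 5: route key 17: smallest pos >= 17 is 75 -> NA
Op 6: add NB@77 -> ring=[75:NA,77:NB]
Final route key 34: smallest pos >= 34 is 75 -> NA

Answer: NA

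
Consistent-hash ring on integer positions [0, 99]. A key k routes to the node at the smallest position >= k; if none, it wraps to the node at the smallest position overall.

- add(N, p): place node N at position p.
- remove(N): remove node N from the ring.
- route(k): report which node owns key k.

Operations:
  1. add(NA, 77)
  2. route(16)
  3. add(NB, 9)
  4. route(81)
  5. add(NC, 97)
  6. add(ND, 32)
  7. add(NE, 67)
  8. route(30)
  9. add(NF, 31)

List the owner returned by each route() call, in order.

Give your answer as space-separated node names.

Answer: NA NB ND

Derivation:
Op 1: add NA@77 -> ring=[77:NA]
Op 2: route key 16: smallest pos >= 16 is 77 -> NA
Op 3: add NB@9 -> ring=[9:NB,77:NA]
Op 4: route key 81: none >= 81, wrap to smallest pos 9 -> NB
Op 5: add NC@97 -> ring=[9:NB,77:NA,97:NC]
Op 6: add ND@32 -> ring=[9:NB,32:ND,77:NA,97:NC]
Op 7: add NE@67 -> ring=[9:NB,32:ND,67:NE,77:NA,97:NC]
Op 8: route key 30: smallest pos >= 30 is 32 -> ND
Op 9: add NF@31 -> ring=[9:NB,31:NF,32:ND,67:NE,77:NA,97:NC]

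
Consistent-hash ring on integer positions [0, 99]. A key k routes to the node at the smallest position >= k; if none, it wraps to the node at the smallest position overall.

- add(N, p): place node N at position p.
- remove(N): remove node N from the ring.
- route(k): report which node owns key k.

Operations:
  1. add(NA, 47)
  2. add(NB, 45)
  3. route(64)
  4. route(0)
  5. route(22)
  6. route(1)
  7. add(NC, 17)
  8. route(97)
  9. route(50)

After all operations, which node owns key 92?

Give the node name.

Op 1: add NA@47 -> ring=[47:NA]
Op 2: add NB@45 -> ring=[45:NB,47:NA]
Op 3: route key 64: none >= 64, wrap to smallest pos 45 -> NB
Op 4: route key 0: smallest pos >= 0 is 45 -> NB
Op 5: route key 22: smallest pos >= 22 is 45 -> NB
Op 6: route key 1: smallest pos >= 1 is 45 -> NB
Op 7: add NC@17 -> ring=[17:NC,45:NB,47:NA]
Op 8: route key 97: none >= 97, wrap to smallest pos 17 -> NC
Op 9: route key 50: none >= 50, wrap to smallest pos 17 -> NC
Final route key 92: none >= 92, wrap to smallest pos 17 -> NC

Answer: NC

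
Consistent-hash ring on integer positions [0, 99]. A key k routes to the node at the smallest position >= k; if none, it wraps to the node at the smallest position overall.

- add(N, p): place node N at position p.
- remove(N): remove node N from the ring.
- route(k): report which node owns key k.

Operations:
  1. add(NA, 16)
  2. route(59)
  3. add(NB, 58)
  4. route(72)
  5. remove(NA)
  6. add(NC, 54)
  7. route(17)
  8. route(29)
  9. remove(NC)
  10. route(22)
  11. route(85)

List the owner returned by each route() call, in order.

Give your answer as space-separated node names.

Op 1: add NA@16 -> ring=[16:NA]
Op 2: route key 59: none >= 59, wrap to smallest pos 16 -> NA
Op 3: add NB@58 -> ring=[16:NA,58:NB]
Op 4: route key 72: none >= 72, wrap to smallest pos 16 -> NA
Op 5: remove NA -> ring=[58:NB]
Op 6: add NC@54 -> ring=[54:NC,58:NB]
Op 7: route key 17: smallest pos >= 17 is 54 -> NC
Op 8: route key 29: smallest pos >= 29 is 54 -> NC
Op 9: remove NC -> ring=[58:NB]
Op 10: route key 22: smallest pos >= 22 is 58 -> NB
Op 11: route key 85: none >= 85, wrap to smallest pos 58 -> NB

Answer: NA NA NC NC NB NB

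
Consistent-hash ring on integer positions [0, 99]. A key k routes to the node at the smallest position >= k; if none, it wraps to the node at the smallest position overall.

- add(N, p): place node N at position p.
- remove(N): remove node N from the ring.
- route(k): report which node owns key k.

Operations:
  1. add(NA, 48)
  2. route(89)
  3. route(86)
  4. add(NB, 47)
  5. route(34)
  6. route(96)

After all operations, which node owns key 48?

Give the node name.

Answer: NA

Derivation:
Op 1: add NA@48 -> ring=[48:NA]
Op 2: route key 89: none >= 89, wrap to smallest pos 48 -> NA
Op 3: route key 86: none >= 86, wrap to smallest pos 48 -> NA
Op 4: add NB@47 -> ring=[47:NB,48:NA]
Op 5: route key 34: smallest pos >= 34 is 47 -> NB
Op 6: route key 96: none >= 96, wrap to smallest pos 47 -> NB
Final route key 48: smallest pos >= 48 is 48 -> NA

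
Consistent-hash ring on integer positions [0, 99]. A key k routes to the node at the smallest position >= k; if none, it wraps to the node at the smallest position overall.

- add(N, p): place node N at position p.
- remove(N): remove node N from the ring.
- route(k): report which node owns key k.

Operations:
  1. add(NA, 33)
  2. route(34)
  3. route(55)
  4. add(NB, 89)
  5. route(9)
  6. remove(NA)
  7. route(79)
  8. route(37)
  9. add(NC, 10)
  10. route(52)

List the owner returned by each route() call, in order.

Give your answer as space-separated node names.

Answer: NA NA NA NB NB NB

Derivation:
Op 1: add NA@33 -> ring=[33:NA]
Op 2: route key 34: none >= 34, wrap to smallest pos 33 -> NA
Op 3: route key 55: none >= 55, wrap to smallest pos 33 -> NA
Op 4: add NB@89 -> ring=[33:NA,89:NB]
Op 5: route key 9: smallest pos >= 9 is 33 -> NA
Op 6: remove NA -> ring=[89:NB]
Op 7: route key 79: smallest pos >= 79 is 89 -> NB
Op 8: route key 37: smallest pos >= 37 is 89 -> NB
Op 9: add NC@10 -> ring=[10:NC,89:NB]
Op 10: route key 52: smallest pos >= 52 is 89 -> NB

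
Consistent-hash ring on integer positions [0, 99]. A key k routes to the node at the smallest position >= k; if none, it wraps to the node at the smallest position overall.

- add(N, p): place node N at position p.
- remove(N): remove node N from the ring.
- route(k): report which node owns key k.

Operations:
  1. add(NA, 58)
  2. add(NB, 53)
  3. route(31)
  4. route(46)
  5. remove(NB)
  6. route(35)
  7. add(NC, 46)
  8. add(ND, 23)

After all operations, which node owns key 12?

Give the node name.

Answer: ND

Derivation:
Op 1: add NA@58 -> ring=[58:NA]
Op 2: add NB@53 -> ring=[53:NB,58:NA]
Op 3: route key 31: smallest pos >= 31 is 53 -> NB
Op 4: route key 46: smallest pos >= 46 is 53 -> NB
Op 5: remove NB -> ring=[58:NA]
Op 6: route key 35: smallest pos >= 35 is 58 -> NA
Op 7: add NC@46 -> ring=[46:NC,58:NA]
Op 8: add ND@23 -> ring=[23:ND,46:NC,58:NA]
Final route key 12: smallest pos >= 12 is 23 -> ND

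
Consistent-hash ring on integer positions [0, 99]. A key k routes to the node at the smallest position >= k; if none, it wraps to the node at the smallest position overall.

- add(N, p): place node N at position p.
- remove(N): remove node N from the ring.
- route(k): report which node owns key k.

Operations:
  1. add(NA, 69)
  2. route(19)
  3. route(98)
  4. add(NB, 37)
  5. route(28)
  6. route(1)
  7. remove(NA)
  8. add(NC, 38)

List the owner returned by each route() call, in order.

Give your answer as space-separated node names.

Op 1: add NA@69 -> ring=[69:NA]
Op 2: route key 19: smallest pos >= 19 is 69 -> NA
Op 3: route key 98: none >= 98, wrap to smallest pos 69 -> NA
Op 4: add NB@37 -> ring=[37:NB,69:NA]
Op 5: route key 28: smallest pos >= 28 is 37 -> NB
Op 6: route key 1: smallest pos >= 1 is 37 -> NB
Op 7: remove NA -> ring=[37:NB]
Op 8: add NC@38 -> ring=[37:NB,38:NC]

Answer: NA NA NB NB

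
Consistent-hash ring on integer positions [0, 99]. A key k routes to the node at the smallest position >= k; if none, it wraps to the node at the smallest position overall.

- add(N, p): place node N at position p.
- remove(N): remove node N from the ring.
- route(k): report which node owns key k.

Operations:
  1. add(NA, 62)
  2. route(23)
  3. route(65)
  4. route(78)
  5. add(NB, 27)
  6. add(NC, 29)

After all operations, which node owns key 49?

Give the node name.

Op 1: add NA@62 -> ring=[62:NA]
Op 2: route key 23: smallest pos >= 23 is 62 -> NA
Op 3: route key 65: none >= 65, wrap to smallest pos 62 -> NA
Op 4: route key 78: none >= 78, wrap to smallest pos 62 -> NA
Op 5: add NB@27 -> ring=[27:NB,62:NA]
Op 6: add NC@29 -> ring=[27:NB,29:NC,62:NA]
Final route key 49: smallest pos >= 49 is 62 -> NA

Answer: NA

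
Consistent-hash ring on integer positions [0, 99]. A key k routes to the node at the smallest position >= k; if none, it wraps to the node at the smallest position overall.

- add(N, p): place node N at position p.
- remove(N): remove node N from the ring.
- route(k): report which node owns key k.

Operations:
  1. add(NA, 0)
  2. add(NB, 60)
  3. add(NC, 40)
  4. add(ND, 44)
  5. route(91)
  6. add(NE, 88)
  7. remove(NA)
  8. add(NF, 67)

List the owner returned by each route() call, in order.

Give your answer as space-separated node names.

Op 1: add NA@0 -> ring=[0:NA]
Op 2: add NB@60 -> ring=[0:NA,60:NB]
Op 3: add NC@40 -> ring=[0:NA,40:NC,60:NB]
Op 4: add ND@44 -> ring=[0:NA,40:NC,44:ND,60:NB]
Op 5: route key 91: none >= 91, wrap to smallest pos 0 -> NA
Op 6: add NE@88 -> ring=[0:NA,40:NC,44:ND,60:NB,88:NE]
Op 7: remove NA -> ring=[40:NC,44:ND,60:NB,88:NE]
Op 8: add NF@67 -> ring=[40:NC,44:ND,60:NB,67:NF,88:NE]

Answer: NA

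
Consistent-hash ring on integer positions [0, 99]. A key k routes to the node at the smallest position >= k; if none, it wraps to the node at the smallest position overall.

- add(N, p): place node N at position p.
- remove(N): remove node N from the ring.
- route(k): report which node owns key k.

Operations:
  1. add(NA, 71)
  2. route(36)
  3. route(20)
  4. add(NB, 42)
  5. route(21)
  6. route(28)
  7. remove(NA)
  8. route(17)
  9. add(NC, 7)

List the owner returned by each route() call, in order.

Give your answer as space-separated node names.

Answer: NA NA NB NB NB

Derivation:
Op 1: add NA@71 -> ring=[71:NA]
Op 2: route key 36: smallest pos >= 36 is 71 -> NA
Op 3: route key 20: smallest pos >= 20 is 71 -> NA
Op 4: add NB@42 -> ring=[42:NB,71:NA]
Op 5: route key 21: smallest pos >= 21 is 42 -> NB
Op 6: route key 28: smallest pos >= 28 is 42 -> NB
Op 7: remove NA -> ring=[42:NB]
Op 8: route key 17: smallest pos >= 17 is 42 -> NB
Op 9: add NC@7 -> ring=[7:NC,42:NB]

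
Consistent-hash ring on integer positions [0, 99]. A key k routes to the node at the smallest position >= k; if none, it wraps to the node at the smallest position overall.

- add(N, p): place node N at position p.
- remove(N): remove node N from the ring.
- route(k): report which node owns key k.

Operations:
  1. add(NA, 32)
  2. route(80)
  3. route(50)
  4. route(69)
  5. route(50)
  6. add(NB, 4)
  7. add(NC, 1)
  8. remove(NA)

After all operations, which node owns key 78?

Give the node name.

Op 1: add NA@32 -> ring=[32:NA]
Op 2: route key 80: none >= 80, wrap to smallest pos 32 -> NA
Op 3: route key 50: none >= 50, wrap to smallest pos 32 -> NA
Op 4: route key 69: none >= 69, wrap to smallest pos 32 -> NA
Op 5: route key 50: none >= 50, wrap to smallest pos 32 -> NA
Op 6: add NB@4 -> ring=[4:NB,32:NA]
Op 7: add NC@1 -> ring=[1:NC,4:NB,32:NA]
Op 8: remove NA -> ring=[1:NC,4:NB]
Final route key 78: none >= 78, wrap to smallest pos 1 -> NC

Answer: NC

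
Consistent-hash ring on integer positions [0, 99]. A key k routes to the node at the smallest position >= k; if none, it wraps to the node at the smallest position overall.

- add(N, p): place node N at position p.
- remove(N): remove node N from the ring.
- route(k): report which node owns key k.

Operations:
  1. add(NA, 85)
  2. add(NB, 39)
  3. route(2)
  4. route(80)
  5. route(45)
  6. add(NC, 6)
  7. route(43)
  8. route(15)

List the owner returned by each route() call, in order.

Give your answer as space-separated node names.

Op 1: add NA@85 -> ring=[85:NA]
Op 2: add NB@39 -> ring=[39:NB,85:NA]
Op 3: route key 2: smallest pos >= 2 is 39 -> NB
Op 4: route key 80: smallest pos >= 80 is 85 -> NA
Op 5: route key 45: smallest pos >= 45 is 85 -> NA
Op 6: add NC@6 -> ring=[6:NC,39:NB,85:NA]
Op 7: route key 43: smallest pos >= 43 is 85 -> NA
Op 8: route key 15: smallest pos >= 15 is 39 -> NB

Answer: NB NA NA NA NB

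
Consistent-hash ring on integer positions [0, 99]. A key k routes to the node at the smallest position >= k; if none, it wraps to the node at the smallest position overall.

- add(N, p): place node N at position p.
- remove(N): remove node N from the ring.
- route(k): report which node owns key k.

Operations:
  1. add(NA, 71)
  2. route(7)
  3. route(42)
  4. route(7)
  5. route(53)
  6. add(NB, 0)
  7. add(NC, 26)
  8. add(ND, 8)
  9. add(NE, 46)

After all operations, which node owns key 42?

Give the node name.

Answer: NE

Derivation:
Op 1: add NA@71 -> ring=[71:NA]
Op 2: route key 7: smallest pos >= 7 is 71 -> NA
Op 3: route key 42: smallest pos >= 42 is 71 -> NA
Op 4: route key 7: smallest pos >= 7 is 71 -> NA
Op 5: route key 53: smallest pos >= 53 is 71 -> NA
Op 6: add NB@0 -> ring=[0:NB,71:NA]
Op 7: add NC@26 -> ring=[0:NB,26:NC,71:NA]
Op 8: add ND@8 -> ring=[0:NB,8:ND,26:NC,71:NA]
Op 9: add NE@46 -> ring=[0:NB,8:ND,26:NC,46:NE,71:NA]
Final route key 42: smallest pos >= 42 is 46 -> NE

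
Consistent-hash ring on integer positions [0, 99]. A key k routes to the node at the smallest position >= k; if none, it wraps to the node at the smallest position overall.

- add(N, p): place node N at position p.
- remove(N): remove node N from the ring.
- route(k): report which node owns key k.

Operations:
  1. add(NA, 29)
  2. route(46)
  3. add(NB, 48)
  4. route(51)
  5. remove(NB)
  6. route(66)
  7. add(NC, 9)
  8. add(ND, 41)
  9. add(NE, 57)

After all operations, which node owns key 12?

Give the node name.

Answer: NA

Derivation:
Op 1: add NA@29 -> ring=[29:NA]
Op 2: route key 46: none >= 46, wrap to smallest pos 29 -> NA
Op 3: add NB@48 -> ring=[29:NA,48:NB]
Op 4: route key 51: none >= 51, wrap to smallest pos 29 -> NA
Op 5: remove NB -> ring=[29:NA]
Op 6: route key 66: none >= 66, wrap to smallest pos 29 -> NA
Op 7: add NC@9 -> ring=[9:NC,29:NA]
Op 8: add ND@41 -> ring=[9:NC,29:NA,41:ND]
Op 9: add NE@57 -> ring=[9:NC,29:NA,41:ND,57:NE]
Final route key 12: smallest pos >= 12 is 29 -> NA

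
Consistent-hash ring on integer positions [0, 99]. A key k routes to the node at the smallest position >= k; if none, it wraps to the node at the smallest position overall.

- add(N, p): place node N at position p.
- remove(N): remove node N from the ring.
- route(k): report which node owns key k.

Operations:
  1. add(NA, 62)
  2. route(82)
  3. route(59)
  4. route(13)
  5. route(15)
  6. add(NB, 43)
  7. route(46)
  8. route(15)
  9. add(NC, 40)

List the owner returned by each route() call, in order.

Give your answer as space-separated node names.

Answer: NA NA NA NA NA NB

Derivation:
Op 1: add NA@62 -> ring=[62:NA]
Op 2: route key 82: none >= 82, wrap to smallest pos 62 -> NA
Op 3: route key 59: smallest pos >= 59 is 62 -> NA
Op 4: route key 13: smallest pos >= 13 is 62 -> NA
Op 5: route key 15: smallest pos >= 15 is 62 -> NA
Op 6: add NB@43 -> ring=[43:NB,62:NA]
Op 7: route key 46: smallest pos >= 46 is 62 -> NA
Op 8: route key 15: smallest pos >= 15 is 43 -> NB
Op 9: add NC@40 -> ring=[40:NC,43:NB,62:NA]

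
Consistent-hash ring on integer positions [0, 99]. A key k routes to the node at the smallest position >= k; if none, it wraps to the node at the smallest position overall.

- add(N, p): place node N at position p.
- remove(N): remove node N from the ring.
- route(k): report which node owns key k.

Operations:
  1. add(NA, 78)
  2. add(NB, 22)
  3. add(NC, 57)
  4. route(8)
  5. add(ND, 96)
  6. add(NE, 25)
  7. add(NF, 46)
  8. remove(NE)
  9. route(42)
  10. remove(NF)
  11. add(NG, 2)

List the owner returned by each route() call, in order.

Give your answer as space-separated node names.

Op 1: add NA@78 -> ring=[78:NA]
Op 2: add NB@22 -> ring=[22:NB,78:NA]
Op 3: add NC@57 -> ring=[22:NB,57:NC,78:NA]
Op 4: route key 8: smallest pos >= 8 is 22 -> NB
Op 5: add ND@96 -> ring=[22:NB,57:NC,78:NA,96:ND]
Op 6: add NE@25 -> ring=[22:NB,25:NE,57:NC,78:NA,96:ND]
Op 7: add NF@46 -> ring=[22:NB,25:NE,46:NF,57:NC,78:NA,96:ND]
Op 8: remove NE -> ring=[22:NB,46:NF,57:NC,78:NA,96:ND]
Op 9: route key 42: smallest pos >= 42 is 46 -> NF
Op 10: remove NF -> ring=[22:NB,57:NC,78:NA,96:ND]
Op 11: add NG@2 -> ring=[2:NG,22:NB,57:NC,78:NA,96:ND]

Answer: NB NF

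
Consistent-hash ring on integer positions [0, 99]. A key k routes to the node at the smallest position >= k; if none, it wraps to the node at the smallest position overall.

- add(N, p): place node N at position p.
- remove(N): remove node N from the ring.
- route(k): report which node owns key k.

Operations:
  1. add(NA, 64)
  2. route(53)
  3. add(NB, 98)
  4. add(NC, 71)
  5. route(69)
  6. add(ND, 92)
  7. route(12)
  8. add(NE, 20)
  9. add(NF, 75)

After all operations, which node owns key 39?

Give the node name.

Op 1: add NA@64 -> ring=[64:NA]
Op 2: route key 53: smallest pos >= 53 is 64 -> NA
Op 3: add NB@98 -> ring=[64:NA,98:NB]
Op 4: add NC@71 -> ring=[64:NA,71:NC,98:NB]
Op 5: route key 69: smallest pos >= 69 is 71 -> NC
Op 6: add ND@92 -> ring=[64:NA,71:NC,92:ND,98:NB]
Op 7: route key 12: smallest pos >= 12 is 64 -> NA
Op 8: add NE@20 -> ring=[20:NE,64:NA,71:NC,92:ND,98:NB]
Op 9: add NF@75 -> ring=[20:NE,64:NA,71:NC,75:NF,92:ND,98:NB]
Final route key 39: smallest pos >= 39 is 64 -> NA

Answer: NA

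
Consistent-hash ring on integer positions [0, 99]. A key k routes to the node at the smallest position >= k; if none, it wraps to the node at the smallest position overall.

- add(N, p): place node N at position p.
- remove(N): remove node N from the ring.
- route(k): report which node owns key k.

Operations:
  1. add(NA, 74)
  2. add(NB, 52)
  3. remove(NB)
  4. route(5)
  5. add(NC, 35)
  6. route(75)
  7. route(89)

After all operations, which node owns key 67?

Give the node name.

Op 1: add NA@74 -> ring=[74:NA]
Op 2: add NB@52 -> ring=[52:NB,74:NA]
Op 3: remove NB -> ring=[74:NA]
Op 4: route key 5: smallest pos >= 5 is 74 -> NA
Op 5: add NC@35 -> ring=[35:NC,74:NA]
Op 6: route key 75: none >= 75, wrap to smallest pos 35 -> NC
Op 7: route key 89: none >= 89, wrap to smallest pos 35 -> NC
Final route key 67: smallest pos >= 67 is 74 -> NA

Answer: NA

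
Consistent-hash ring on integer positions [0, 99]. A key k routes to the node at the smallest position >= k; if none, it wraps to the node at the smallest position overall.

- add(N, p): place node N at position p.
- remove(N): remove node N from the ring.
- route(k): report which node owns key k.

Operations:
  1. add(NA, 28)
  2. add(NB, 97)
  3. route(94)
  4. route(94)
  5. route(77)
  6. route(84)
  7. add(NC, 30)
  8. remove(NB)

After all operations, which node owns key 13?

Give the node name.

Op 1: add NA@28 -> ring=[28:NA]
Op 2: add NB@97 -> ring=[28:NA,97:NB]
Op 3: route key 94: smallest pos >= 94 is 97 -> NB
Op 4: route key 94: smallest pos >= 94 is 97 -> NB
Op 5: route key 77: smallest pos >= 77 is 97 -> NB
Op 6: route key 84: smallest pos >= 84 is 97 -> NB
Op 7: add NC@30 -> ring=[28:NA,30:NC,97:NB]
Op 8: remove NB -> ring=[28:NA,30:NC]
Final route key 13: smallest pos >= 13 is 28 -> NA

Answer: NA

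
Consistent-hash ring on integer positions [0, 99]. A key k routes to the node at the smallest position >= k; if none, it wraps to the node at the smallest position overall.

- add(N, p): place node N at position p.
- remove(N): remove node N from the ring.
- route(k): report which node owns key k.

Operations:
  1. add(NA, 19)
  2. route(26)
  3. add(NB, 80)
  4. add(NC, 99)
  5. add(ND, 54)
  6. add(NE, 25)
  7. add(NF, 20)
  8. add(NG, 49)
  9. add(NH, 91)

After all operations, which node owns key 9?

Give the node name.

Op 1: add NA@19 -> ring=[19:NA]
Op 2: route key 26: none >= 26, wrap to smallest pos 19 -> NA
Op 3: add NB@80 -> ring=[19:NA,80:NB]
Op 4: add NC@99 -> ring=[19:NA,80:NB,99:NC]
Op 5: add ND@54 -> ring=[19:NA,54:ND,80:NB,99:NC]
Op 6: add NE@25 -> ring=[19:NA,25:NE,54:ND,80:NB,99:NC]
Op 7: add NF@20 -> ring=[19:NA,20:NF,25:NE,54:ND,80:NB,99:NC]
Op 8: add NG@49 -> ring=[19:NA,20:NF,25:NE,49:NG,54:ND,80:NB,99:NC]
Op 9: add NH@91 -> ring=[19:NA,20:NF,25:NE,49:NG,54:ND,80:NB,91:NH,99:NC]
Final route key 9: smallest pos >= 9 is 19 -> NA

Answer: NA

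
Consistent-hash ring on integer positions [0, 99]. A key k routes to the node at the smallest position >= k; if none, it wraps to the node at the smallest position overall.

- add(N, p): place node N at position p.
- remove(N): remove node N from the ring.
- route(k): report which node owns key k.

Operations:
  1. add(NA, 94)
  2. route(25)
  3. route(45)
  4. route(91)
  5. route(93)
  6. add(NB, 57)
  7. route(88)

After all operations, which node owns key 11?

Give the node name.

Answer: NB

Derivation:
Op 1: add NA@94 -> ring=[94:NA]
Op 2: route key 25: smallest pos >= 25 is 94 -> NA
Op 3: route key 45: smallest pos >= 45 is 94 -> NA
Op 4: route key 91: smallest pos >= 91 is 94 -> NA
Op 5: route key 93: smallest pos >= 93 is 94 -> NA
Op 6: add NB@57 -> ring=[57:NB,94:NA]
Op 7: route key 88: smallest pos >= 88 is 94 -> NA
Final route key 11: smallest pos >= 11 is 57 -> NB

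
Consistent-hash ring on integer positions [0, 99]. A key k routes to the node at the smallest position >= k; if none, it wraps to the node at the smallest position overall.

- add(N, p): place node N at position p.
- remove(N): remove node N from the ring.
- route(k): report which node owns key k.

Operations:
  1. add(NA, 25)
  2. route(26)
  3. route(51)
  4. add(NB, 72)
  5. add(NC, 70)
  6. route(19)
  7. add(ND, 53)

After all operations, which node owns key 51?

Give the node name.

Op 1: add NA@25 -> ring=[25:NA]
Op 2: route key 26: none >= 26, wrap to smallest pos 25 -> NA
Op 3: route key 51: none >= 51, wrap to smallest pos 25 -> NA
Op 4: add NB@72 -> ring=[25:NA,72:NB]
Op 5: add NC@70 -> ring=[25:NA,70:NC,72:NB]
Op 6: route key 19: smallest pos >= 19 is 25 -> NA
Op 7: add ND@53 -> ring=[25:NA,53:ND,70:NC,72:NB]
Final route key 51: smallest pos >= 51 is 53 -> ND

Answer: ND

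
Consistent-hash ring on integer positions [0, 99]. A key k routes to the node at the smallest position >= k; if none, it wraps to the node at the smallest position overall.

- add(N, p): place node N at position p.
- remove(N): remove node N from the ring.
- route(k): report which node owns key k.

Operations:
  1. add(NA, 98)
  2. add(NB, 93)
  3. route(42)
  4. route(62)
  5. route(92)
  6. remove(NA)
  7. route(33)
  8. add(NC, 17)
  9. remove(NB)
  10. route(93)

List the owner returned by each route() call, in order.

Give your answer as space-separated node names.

Answer: NB NB NB NB NC

Derivation:
Op 1: add NA@98 -> ring=[98:NA]
Op 2: add NB@93 -> ring=[93:NB,98:NA]
Op 3: route key 42: smallest pos >= 42 is 93 -> NB
Op 4: route key 62: smallest pos >= 62 is 93 -> NB
Op 5: route key 92: smallest pos >= 92 is 93 -> NB
Op 6: remove NA -> ring=[93:NB]
Op 7: route key 33: smallest pos >= 33 is 93 -> NB
Op 8: add NC@17 -> ring=[17:NC,93:NB]
Op 9: remove NB -> ring=[17:NC]
Op 10: route key 93: none >= 93, wrap to smallest pos 17 -> NC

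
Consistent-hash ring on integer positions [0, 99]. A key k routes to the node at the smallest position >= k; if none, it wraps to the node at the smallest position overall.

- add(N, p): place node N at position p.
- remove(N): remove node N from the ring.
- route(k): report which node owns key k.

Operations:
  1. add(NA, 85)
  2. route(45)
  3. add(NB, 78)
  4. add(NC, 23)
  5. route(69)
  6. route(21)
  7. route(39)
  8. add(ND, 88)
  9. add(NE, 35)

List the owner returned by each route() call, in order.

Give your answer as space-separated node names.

Op 1: add NA@85 -> ring=[85:NA]
Op 2: route key 45: smallest pos >= 45 is 85 -> NA
Op 3: add NB@78 -> ring=[78:NB,85:NA]
Op 4: add NC@23 -> ring=[23:NC,78:NB,85:NA]
Op 5: route key 69: smallest pos >= 69 is 78 -> NB
Op 6: route key 21: smallest pos >= 21 is 23 -> NC
Op 7: route key 39: smallest pos >= 39 is 78 -> NB
Op 8: add ND@88 -> ring=[23:NC,78:NB,85:NA,88:ND]
Op 9: add NE@35 -> ring=[23:NC,35:NE,78:NB,85:NA,88:ND]

Answer: NA NB NC NB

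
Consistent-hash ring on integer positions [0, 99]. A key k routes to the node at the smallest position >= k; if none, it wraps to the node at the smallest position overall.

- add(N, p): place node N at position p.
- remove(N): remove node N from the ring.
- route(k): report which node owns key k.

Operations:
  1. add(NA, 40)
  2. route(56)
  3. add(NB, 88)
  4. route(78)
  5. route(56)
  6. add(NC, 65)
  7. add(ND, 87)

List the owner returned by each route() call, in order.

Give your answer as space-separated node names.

Answer: NA NB NB

Derivation:
Op 1: add NA@40 -> ring=[40:NA]
Op 2: route key 56: none >= 56, wrap to smallest pos 40 -> NA
Op 3: add NB@88 -> ring=[40:NA,88:NB]
Op 4: route key 78: smallest pos >= 78 is 88 -> NB
Op 5: route key 56: smallest pos >= 56 is 88 -> NB
Op 6: add NC@65 -> ring=[40:NA,65:NC,88:NB]
Op 7: add ND@87 -> ring=[40:NA,65:NC,87:ND,88:NB]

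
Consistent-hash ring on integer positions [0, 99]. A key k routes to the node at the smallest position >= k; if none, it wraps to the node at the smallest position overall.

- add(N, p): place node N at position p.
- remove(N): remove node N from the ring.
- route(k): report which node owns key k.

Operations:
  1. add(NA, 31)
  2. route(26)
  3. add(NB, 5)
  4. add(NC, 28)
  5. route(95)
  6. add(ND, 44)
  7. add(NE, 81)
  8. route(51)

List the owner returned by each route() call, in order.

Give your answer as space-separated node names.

Op 1: add NA@31 -> ring=[31:NA]
Op 2: route key 26: smallest pos >= 26 is 31 -> NA
Op 3: add NB@5 -> ring=[5:NB,31:NA]
Op 4: add NC@28 -> ring=[5:NB,28:NC,31:NA]
Op 5: route key 95: none >= 95, wrap to smallest pos 5 -> NB
Op 6: add ND@44 -> ring=[5:NB,28:NC,31:NA,44:ND]
Op 7: add NE@81 -> ring=[5:NB,28:NC,31:NA,44:ND,81:NE]
Op 8: route key 51: smallest pos >= 51 is 81 -> NE

Answer: NA NB NE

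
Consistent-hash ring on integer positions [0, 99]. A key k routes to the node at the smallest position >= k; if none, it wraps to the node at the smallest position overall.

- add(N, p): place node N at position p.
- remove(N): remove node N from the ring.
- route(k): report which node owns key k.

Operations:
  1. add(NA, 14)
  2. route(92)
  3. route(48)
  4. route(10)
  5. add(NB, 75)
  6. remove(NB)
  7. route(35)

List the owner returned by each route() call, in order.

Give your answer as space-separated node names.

Answer: NA NA NA NA

Derivation:
Op 1: add NA@14 -> ring=[14:NA]
Op 2: route key 92: none >= 92, wrap to smallest pos 14 -> NA
Op 3: route key 48: none >= 48, wrap to smallest pos 14 -> NA
Op 4: route key 10: smallest pos >= 10 is 14 -> NA
Op 5: add NB@75 -> ring=[14:NA,75:NB]
Op 6: remove NB -> ring=[14:NA]
Op 7: route key 35: none >= 35, wrap to smallest pos 14 -> NA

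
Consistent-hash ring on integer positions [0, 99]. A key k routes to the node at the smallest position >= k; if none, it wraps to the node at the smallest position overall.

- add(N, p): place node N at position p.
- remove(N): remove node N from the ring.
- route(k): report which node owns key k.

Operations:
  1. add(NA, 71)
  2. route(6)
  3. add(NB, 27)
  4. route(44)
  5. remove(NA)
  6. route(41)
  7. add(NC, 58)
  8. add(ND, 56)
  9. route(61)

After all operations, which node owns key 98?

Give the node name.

Answer: NB

Derivation:
Op 1: add NA@71 -> ring=[71:NA]
Op 2: route key 6: smallest pos >= 6 is 71 -> NA
Op 3: add NB@27 -> ring=[27:NB,71:NA]
Op 4: route key 44: smallest pos >= 44 is 71 -> NA
Op 5: remove NA -> ring=[27:NB]
Op 6: route key 41: none >= 41, wrap to smallest pos 27 -> NB
Op 7: add NC@58 -> ring=[27:NB,58:NC]
Op 8: add ND@56 -> ring=[27:NB,56:ND,58:NC]
Op 9: route key 61: none >= 61, wrap to smallest pos 27 -> NB
Final route key 98: none >= 98, wrap to smallest pos 27 -> NB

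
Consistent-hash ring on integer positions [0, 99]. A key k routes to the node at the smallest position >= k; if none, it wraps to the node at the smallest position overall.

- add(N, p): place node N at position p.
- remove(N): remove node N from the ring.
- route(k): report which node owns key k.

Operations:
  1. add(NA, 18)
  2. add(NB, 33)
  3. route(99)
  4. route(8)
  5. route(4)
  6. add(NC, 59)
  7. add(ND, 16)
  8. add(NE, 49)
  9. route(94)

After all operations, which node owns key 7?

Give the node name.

Op 1: add NA@18 -> ring=[18:NA]
Op 2: add NB@33 -> ring=[18:NA,33:NB]
Op 3: route key 99: none >= 99, wrap to smallest pos 18 -> NA
Op 4: route key 8: smallest pos >= 8 is 18 -> NA
Op 5: route key 4: smallest pos >= 4 is 18 -> NA
Op 6: add NC@59 -> ring=[18:NA,33:NB,59:NC]
Op 7: add ND@16 -> ring=[16:ND,18:NA,33:NB,59:NC]
Op 8: add NE@49 -> ring=[16:ND,18:NA,33:NB,49:NE,59:NC]
Op 9: route key 94: none >= 94, wrap to smallest pos 16 -> ND
Final route key 7: smallest pos >= 7 is 16 -> ND

Answer: ND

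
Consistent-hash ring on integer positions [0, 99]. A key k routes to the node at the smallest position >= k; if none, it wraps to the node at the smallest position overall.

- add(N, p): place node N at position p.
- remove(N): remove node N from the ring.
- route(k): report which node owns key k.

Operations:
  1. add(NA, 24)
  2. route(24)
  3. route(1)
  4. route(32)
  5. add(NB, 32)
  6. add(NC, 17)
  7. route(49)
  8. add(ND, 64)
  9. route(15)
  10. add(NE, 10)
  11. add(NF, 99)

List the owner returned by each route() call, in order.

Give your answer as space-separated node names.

Op 1: add NA@24 -> ring=[24:NA]
Op 2: route key 24: smallest pos >= 24 is 24 -> NA
Op 3: route key 1: smallest pos >= 1 is 24 -> NA
Op 4: route key 32: none >= 32, wrap to smallest pos 24 -> NA
Op 5: add NB@32 -> ring=[24:NA,32:NB]
Op 6: add NC@17 -> ring=[17:NC,24:NA,32:NB]
Op 7: route key 49: none >= 49, wrap to smallest pos 17 -> NC
Op 8: add ND@64 -> ring=[17:NC,24:NA,32:NB,64:ND]
Op 9: route key 15: smallest pos >= 15 is 17 -> NC
Op 10: add NE@10 -> ring=[10:NE,17:NC,24:NA,32:NB,64:ND]
Op 11: add NF@99 -> ring=[10:NE,17:NC,24:NA,32:NB,64:ND,99:NF]

Answer: NA NA NA NC NC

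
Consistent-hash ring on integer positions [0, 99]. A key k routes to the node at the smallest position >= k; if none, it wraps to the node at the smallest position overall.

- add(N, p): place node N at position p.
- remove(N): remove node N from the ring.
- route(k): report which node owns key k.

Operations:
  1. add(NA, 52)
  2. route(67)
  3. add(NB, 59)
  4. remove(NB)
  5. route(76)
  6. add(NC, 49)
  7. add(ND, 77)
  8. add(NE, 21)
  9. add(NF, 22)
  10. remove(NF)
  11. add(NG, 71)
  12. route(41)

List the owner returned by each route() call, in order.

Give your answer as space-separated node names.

Op 1: add NA@52 -> ring=[52:NA]
Op 2: route key 67: none >= 67, wrap to smallest pos 52 -> NA
Op 3: add NB@59 -> ring=[52:NA,59:NB]
Op 4: remove NB -> ring=[52:NA]
Op 5: route key 76: none >= 76, wrap to smallest pos 52 -> NA
Op 6: add NC@49 -> ring=[49:NC,52:NA]
Op 7: add ND@77 -> ring=[49:NC,52:NA,77:ND]
Op 8: add NE@21 -> ring=[21:NE,49:NC,52:NA,77:ND]
Op 9: add NF@22 -> ring=[21:NE,22:NF,49:NC,52:NA,77:ND]
Op 10: remove NF -> ring=[21:NE,49:NC,52:NA,77:ND]
Op 11: add NG@71 -> ring=[21:NE,49:NC,52:NA,71:NG,77:ND]
Op 12: route key 41: smallest pos >= 41 is 49 -> NC

Answer: NA NA NC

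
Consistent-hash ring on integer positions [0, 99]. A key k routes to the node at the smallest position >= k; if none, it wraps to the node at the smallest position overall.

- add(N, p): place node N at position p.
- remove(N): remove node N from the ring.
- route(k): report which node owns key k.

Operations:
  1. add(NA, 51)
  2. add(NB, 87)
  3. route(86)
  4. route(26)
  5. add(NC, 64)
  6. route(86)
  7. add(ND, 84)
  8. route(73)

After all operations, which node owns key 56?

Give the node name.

Answer: NC

Derivation:
Op 1: add NA@51 -> ring=[51:NA]
Op 2: add NB@87 -> ring=[51:NA,87:NB]
Op 3: route key 86: smallest pos >= 86 is 87 -> NB
Op 4: route key 26: smallest pos >= 26 is 51 -> NA
Op 5: add NC@64 -> ring=[51:NA,64:NC,87:NB]
Op 6: route key 86: smallest pos >= 86 is 87 -> NB
Op 7: add ND@84 -> ring=[51:NA,64:NC,84:ND,87:NB]
Op 8: route key 73: smallest pos >= 73 is 84 -> ND
Final route key 56: smallest pos >= 56 is 64 -> NC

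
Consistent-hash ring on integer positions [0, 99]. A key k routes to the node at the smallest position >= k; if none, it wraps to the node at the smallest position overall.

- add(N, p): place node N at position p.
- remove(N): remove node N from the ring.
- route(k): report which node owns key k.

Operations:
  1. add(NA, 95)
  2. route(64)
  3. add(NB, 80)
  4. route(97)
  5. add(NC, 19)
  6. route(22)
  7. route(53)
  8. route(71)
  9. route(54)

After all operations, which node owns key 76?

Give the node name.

Answer: NB

Derivation:
Op 1: add NA@95 -> ring=[95:NA]
Op 2: route key 64: smallest pos >= 64 is 95 -> NA
Op 3: add NB@80 -> ring=[80:NB,95:NA]
Op 4: route key 97: none >= 97, wrap to smallest pos 80 -> NB
Op 5: add NC@19 -> ring=[19:NC,80:NB,95:NA]
Op 6: route key 22: smallest pos >= 22 is 80 -> NB
Op 7: route key 53: smallest pos >= 53 is 80 -> NB
Op 8: route key 71: smallest pos >= 71 is 80 -> NB
Op 9: route key 54: smallest pos >= 54 is 80 -> NB
Final route key 76: smallest pos >= 76 is 80 -> NB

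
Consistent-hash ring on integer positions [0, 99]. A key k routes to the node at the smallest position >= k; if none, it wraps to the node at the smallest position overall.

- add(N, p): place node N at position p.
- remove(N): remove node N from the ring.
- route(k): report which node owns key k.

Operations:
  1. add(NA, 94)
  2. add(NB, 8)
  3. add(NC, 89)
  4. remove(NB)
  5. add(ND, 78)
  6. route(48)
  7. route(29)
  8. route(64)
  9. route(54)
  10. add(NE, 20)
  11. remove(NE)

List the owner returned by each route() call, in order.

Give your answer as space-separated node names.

Answer: ND ND ND ND

Derivation:
Op 1: add NA@94 -> ring=[94:NA]
Op 2: add NB@8 -> ring=[8:NB,94:NA]
Op 3: add NC@89 -> ring=[8:NB,89:NC,94:NA]
Op 4: remove NB -> ring=[89:NC,94:NA]
Op 5: add ND@78 -> ring=[78:ND,89:NC,94:NA]
Op 6: route key 48: smallest pos >= 48 is 78 -> ND
Op 7: route key 29: smallest pos >= 29 is 78 -> ND
Op 8: route key 64: smallest pos >= 64 is 78 -> ND
Op 9: route key 54: smallest pos >= 54 is 78 -> ND
Op 10: add NE@20 -> ring=[20:NE,78:ND,89:NC,94:NA]
Op 11: remove NE -> ring=[78:ND,89:NC,94:NA]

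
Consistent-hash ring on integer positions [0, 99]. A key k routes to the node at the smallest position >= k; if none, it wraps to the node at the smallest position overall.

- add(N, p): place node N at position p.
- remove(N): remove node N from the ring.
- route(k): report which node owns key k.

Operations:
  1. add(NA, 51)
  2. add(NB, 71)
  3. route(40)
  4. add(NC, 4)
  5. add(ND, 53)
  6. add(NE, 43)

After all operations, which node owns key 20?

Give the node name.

Op 1: add NA@51 -> ring=[51:NA]
Op 2: add NB@71 -> ring=[51:NA,71:NB]
Op 3: route key 40: smallest pos >= 40 is 51 -> NA
Op 4: add NC@4 -> ring=[4:NC,51:NA,71:NB]
Op 5: add ND@53 -> ring=[4:NC,51:NA,53:ND,71:NB]
Op 6: add NE@43 -> ring=[4:NC,43:NE,51:NA,53:ND,71:NB]
Final route key 20: smallest pos >= 20 is 43 -> NE

Answer: NE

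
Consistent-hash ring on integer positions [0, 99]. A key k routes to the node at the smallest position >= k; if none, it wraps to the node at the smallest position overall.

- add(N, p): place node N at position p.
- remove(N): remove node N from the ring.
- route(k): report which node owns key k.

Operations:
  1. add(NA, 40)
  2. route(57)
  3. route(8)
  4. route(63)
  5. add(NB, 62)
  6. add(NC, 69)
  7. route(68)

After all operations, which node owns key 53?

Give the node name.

Answer: NB

Derivation:
Op 1: add NA@40 -> ring=[40:NA]
Op 2: route key 57: none >= 57, wrap to smallest pos 40 -> NA
Op 3: route key 8: smallest pos >= 8 is 40 -> NA
Op 4: route key 63: none >= 63, wrap to smallest pos 40 -> NA
Op 5: add NB@62 -> ring=[40:NA,62:NB]
Op 6: add NC@69 -> ring=[40:NA,62:NB,69:NC]
Op 7: route key 68: smallest pos >= 68 is 69 -> NC
Final route key 53: smallest pos >= 53 is 62 -> NB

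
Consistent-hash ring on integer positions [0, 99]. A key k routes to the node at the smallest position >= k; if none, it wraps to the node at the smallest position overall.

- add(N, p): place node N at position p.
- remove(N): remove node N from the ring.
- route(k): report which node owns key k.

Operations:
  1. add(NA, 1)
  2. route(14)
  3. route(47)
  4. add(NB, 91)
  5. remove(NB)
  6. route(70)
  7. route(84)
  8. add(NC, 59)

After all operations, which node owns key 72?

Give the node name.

Answer: NA

Derivation:
Op 1: add NA@1 -> ring=[1:NA]
Op 2: route key 14: none >= 14, wrap to smallest pos 1 -> NA
Op 3: route key 47: none >= 47, wrap to smallest pos 1 -> NA
Op 4: add NB@91 -> ring=[1:NA,91:NB]
Op 5: remove NB -> ring=[1:NA]
Op 6: route key 70: none >= 70, wrap to smallest pos 1 -> NA
Op 7: route key 84: none >= 84, wrap to smallest pos 1 -> NA
Op 8: add NC@59 -> ring=[1:NA,59:NC]
Final route key 72: none >= 72, wrap to smallest pos 1 -> NA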